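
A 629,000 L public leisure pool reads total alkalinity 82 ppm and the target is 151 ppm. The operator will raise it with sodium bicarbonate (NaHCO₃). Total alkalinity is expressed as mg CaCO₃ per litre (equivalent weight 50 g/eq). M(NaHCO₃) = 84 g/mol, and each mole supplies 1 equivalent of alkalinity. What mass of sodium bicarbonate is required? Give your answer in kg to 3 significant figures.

72.9 kg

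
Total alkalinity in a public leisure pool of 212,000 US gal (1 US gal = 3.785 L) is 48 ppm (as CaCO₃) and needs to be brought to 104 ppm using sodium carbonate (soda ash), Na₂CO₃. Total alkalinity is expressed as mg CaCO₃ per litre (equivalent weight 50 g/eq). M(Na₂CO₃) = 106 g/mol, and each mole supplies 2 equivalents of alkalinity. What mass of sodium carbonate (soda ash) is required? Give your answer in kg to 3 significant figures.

47.6 kg

Volume: 212,000 US gal × 3.785 L/gal = 802,420 L.
Alkalinity to add: (104 − 48) = 56 mg/L as CaCO₃ × 802,420 L = 44,940 g as CaCO₃.
Equivalents: 44,940 g ÷ 50 g/eq = 898.7 eq.
Each mole of Na₂CO₃ supplies 2 eq, so 898.7 / 2 = 449.4 mol.
Mass: 449.4 mol × 106 g/mol = 47,630 g.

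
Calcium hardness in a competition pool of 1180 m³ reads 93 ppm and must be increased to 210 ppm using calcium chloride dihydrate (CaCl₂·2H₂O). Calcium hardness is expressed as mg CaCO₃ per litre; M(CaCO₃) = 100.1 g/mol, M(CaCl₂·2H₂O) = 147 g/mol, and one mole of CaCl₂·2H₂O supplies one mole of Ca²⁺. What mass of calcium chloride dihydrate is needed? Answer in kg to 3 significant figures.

Volume: 1180 m³ = 1,180,000 L.
Hardness to add: (210 − 93) = 117 mg/L as CaCO₃ × 1,180,000 L = 138,100 g as CaCO₃.
Moles of Ca²⁺ (1 mol Ca²⁺ ≡ 1 mol CaCO₃): 138,100 / 100.1 g/mol = 1379 mol.
Mass of CaCl₂·2H₂O: 1379 × 147 = 202,700 g.

203 kg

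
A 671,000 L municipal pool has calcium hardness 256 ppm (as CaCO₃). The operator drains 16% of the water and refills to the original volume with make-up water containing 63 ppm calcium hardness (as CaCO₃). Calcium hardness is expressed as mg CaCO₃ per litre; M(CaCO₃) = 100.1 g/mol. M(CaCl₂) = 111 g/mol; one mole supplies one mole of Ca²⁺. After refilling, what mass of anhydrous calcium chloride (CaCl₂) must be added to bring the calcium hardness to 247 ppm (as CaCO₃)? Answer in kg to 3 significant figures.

16.3 kg

After draining 16% and refilling: 256 × 0.84 + 63 × 0.16 = 225.12 ppm.
Deficit to target: 247 − 225.12 = 21.88 mg/L.
As CaCO₃: 21.88 mg/L × 671,000 L = 14,680 g; ÷ 100.1 = 146.7 mol Ca²⁺.
Mass: 146.7 × 111 = 16,280 g.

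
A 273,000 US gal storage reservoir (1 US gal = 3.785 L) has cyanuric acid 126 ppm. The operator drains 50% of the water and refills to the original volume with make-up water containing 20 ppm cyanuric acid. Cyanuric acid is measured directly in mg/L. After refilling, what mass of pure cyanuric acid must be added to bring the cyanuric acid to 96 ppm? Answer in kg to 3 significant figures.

23.8 kg

Volume: 273,000 US gal × 3.785 L/gal = 1,033,305 L.
After draining 50% and refilling: 126 × 0.50 + 20 × 0.50 = 73 ppm.
Deficit to target: 96 − 73 = 23 mg/L.
Mass: 23 mg/L × 1,033,305 L = 23,770 g cyanuric acid.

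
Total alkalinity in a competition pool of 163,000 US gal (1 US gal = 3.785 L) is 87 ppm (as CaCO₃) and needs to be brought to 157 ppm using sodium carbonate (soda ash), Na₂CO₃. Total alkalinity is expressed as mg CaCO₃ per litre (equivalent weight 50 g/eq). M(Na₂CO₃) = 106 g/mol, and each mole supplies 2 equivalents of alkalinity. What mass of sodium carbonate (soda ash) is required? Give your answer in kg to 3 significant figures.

45.8 kg

Volume: 163,000 US gal × 3.785 L/gal = 616,955 L.
Alkalinity to add: (157 − 87) = 70 mg/L as CaCO₃ × 616,955 L = 43,190 g as CaCO₃.
Equivalents: 43,190 g ÷ 50 g/eq = 863.7 eq.
Each mole of Na₂CO₃ supplies 2 eq, so 863.7 / 2 = 431.9 mol.
Mass: 431.9 mol × 106 g/mol = 45,780 g.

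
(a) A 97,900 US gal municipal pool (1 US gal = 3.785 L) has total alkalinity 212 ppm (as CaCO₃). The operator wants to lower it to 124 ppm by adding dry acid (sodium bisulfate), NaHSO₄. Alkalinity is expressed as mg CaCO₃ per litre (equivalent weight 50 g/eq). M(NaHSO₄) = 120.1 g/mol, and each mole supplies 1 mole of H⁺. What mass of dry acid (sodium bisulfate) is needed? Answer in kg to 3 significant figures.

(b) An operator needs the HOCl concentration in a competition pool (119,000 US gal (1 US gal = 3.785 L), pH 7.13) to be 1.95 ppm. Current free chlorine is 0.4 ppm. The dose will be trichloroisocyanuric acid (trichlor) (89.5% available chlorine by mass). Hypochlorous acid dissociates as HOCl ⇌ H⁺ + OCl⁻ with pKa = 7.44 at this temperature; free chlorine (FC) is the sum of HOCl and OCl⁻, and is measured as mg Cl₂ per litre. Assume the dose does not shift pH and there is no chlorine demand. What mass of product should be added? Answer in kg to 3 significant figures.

(a) 78.3 kg; (b) 1.26 kg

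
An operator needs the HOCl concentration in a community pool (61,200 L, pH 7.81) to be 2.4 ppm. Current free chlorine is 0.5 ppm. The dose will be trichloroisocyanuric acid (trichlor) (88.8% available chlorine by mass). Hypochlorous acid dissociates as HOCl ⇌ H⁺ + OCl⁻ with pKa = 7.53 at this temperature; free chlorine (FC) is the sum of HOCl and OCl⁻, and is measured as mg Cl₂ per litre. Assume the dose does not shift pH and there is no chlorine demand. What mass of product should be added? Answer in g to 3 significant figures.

446 g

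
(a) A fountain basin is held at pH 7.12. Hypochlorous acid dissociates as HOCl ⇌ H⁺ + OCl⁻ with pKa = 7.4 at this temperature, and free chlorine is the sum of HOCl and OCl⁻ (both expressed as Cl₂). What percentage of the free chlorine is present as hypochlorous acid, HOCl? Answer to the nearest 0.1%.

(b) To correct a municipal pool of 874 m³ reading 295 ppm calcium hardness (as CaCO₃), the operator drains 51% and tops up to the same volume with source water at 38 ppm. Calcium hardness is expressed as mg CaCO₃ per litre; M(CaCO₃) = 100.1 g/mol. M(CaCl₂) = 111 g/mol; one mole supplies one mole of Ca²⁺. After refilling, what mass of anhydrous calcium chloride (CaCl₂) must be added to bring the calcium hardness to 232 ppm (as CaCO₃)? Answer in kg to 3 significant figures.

(a) [OCl⁻]/[HOCl] = 10^(pH − pKa) = 10^(7.12 − 7.4) = 10^-0.28 = 0.5248.
(a) Fraction as HOCl = 1 / (1 + 0.5248) = 0.6558.

(b) Volume: 874 m³ = 874,000 L.
(b) After draining 51% and refilling: 295 × 0.49 + 38 × 0.51 = 163.93 ppm.
(b) Deficit to target: 232 − 163.93 = 68.07 mg/L.
(b) As CaCO₃: 68.07 mg/L × 874,000 L = 59,490 g; ÷ 100.1 = 594.3 mol Ca²⁺.
(b) Mass: 594.3 × 111 = 65,970 g.

(a) 65.6%; (b) 66.0 kg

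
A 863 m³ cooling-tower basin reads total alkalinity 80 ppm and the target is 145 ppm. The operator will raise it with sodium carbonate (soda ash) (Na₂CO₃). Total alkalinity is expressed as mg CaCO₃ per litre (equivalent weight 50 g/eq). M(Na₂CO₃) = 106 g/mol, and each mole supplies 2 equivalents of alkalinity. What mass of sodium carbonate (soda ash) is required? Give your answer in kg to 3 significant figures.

59.5 kg

Volume: 863 m³ = 863,000 L.
Alkalinity to add: (145 − 80) = 65 mg/L as CaCO₃ × 863,000 L = 56,100 g as CaCO₃.
Equivalents: 56,100 g ÷ 50 g/eq = 1122 eq.
Each mole of Na₂CO₃ supplies 2 eq, so 1122 / 2 = 561 mol.
Mass: 561 mol × 106 g/mol = 59,460 g.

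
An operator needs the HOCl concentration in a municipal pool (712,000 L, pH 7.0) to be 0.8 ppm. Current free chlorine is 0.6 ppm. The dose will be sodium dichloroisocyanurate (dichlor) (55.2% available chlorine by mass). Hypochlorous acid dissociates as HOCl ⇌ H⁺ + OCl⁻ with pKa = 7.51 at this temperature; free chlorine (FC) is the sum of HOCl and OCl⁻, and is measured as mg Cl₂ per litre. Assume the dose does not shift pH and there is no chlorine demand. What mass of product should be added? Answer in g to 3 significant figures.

577 g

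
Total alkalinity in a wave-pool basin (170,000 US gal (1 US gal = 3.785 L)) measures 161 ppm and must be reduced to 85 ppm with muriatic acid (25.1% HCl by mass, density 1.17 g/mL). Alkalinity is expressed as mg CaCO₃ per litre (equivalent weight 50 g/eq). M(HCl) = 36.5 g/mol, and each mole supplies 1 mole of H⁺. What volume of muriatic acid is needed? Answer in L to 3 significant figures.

Volume: 170,000 US gal × 3.785 L/gal = 643,450 L.
Alkalinity to neutralize: (161 − 85) = 76 mg/L as CaCO₃ × 643,450 L = 48,900 g as CaCO₃.
Equivalents of H⁺ required: 48,900 ÷ 50 g/eq = 978 eq = 978 mol HCl.
Mass of HCl: 978 × 36.5 = 35,700 g.
Mass of 25.1% solution: 35,700 / 0.251 = 142,200 g.
Volume: 142,200 g ÷ 1.17 g/mL = 121,600 mL.

122 L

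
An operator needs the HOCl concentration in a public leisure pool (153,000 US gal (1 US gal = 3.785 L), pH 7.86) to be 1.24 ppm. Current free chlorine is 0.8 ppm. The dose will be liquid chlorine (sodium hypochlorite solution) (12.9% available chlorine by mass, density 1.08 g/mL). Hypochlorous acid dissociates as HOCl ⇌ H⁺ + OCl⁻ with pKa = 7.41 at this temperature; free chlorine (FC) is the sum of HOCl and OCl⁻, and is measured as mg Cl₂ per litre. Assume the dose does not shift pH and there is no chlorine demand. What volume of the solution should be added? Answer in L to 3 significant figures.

Volume: 153,000 US gal × 3.785 L/gal = 579,105 L.
[OCl⁻]/[HOCl] = 10^(pH − pKa) = 10^(7.86 − 7.41) = 2.818; fraction as HOCl = 1/(1 + 2.818) = 0.2619.
Free chlorine required for 1.24 ppm HOCl: 1.24 / 0.2619 = 4.735 ppm.
FC to add: 4.735 − 0.8 = 3.935 mg/L as Cl₂.
Cl₂ equivalent: 3.935 mg/L × 579,105 L = 2279 g.
Product at 12.9% available Cl: 2279 / 0.129 = 17,660 g.
Volume: 17,660 g ÷ 1.08 g/mL = 16,360 mL.

16.4 L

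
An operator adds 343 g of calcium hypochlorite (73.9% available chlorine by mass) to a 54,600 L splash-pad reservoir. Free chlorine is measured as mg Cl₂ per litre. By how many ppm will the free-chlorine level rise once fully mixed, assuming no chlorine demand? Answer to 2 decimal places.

4.64 ppm

Available chlorine delivered: 343 g × 0.739 = 253.5 g as Cl₂.
Concentration rise: 253.5 g / 54,600 L = 4.642 mg/L = 4.64 ppm.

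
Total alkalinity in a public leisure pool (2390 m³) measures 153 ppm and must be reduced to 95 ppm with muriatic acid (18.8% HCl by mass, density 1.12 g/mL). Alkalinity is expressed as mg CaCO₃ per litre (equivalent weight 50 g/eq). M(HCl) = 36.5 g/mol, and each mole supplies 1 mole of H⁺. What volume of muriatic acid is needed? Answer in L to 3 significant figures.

Volume: 2390 m³ = 2,390,000 L.
Alkalinity to neutralize: (153 − 95) = 58 mg/L as CaCO₃ × 2,390,000 L = 138,600 g as CaCO₃.
Equivalents of H⁺ required: 138,600 ÷ 50 g/eq = 2772 eq = 2772 mol HCl.
Mass of HCl: 2772 × 36.5 = 101,200 g.
Mass of 18.8% solution: 101,200 / 0.188 = 538,300 g.
Volume: 538,300 g ÷ 1.12 g/mL = 480,600 mL.

481 L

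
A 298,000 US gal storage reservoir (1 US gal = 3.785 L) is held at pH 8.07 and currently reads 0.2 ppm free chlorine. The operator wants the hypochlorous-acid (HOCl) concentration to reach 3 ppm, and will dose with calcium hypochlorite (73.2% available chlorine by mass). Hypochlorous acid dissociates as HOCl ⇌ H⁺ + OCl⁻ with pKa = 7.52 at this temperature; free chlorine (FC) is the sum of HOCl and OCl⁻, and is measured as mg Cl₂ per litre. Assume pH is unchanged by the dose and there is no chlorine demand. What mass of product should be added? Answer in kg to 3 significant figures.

20.7 kg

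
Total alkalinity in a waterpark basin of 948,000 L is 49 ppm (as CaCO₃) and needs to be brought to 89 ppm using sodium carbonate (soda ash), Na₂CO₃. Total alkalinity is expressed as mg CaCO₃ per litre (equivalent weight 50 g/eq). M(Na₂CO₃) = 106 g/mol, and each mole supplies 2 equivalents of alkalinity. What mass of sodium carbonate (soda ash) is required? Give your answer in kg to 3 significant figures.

40.2 kg

Alkalinity to add: (89 − 49) = 40 mg/L as CaCO₃ × 948,000 L = 37,920 g as CaCO₃.
Equivalents: 37,920 g ÷ 50 g/eq = 758.4 eq.
Each mole of Na₂CO₃ supplies 2 eq, so 758.4 / 2 = 379.2 mol.
Mass: 379.2 mol × 106 g/mol = 40,200 g.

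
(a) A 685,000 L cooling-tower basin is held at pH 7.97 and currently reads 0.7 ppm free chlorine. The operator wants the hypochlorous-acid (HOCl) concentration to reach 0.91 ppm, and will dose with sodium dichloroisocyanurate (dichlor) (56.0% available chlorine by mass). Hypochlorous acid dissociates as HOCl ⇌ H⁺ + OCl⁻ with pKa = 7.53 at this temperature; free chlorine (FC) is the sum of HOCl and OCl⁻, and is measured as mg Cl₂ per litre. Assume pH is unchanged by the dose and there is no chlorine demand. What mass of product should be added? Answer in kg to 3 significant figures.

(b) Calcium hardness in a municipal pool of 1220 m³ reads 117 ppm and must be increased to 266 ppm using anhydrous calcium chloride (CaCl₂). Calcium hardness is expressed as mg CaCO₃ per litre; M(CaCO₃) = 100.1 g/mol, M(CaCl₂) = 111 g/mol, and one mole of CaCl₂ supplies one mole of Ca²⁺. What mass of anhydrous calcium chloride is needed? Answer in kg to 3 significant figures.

(a) [OCl⁻]/[HOCl] = 10^(pH − pKa) = 10^(7.97 − 7.53) = 2.754; fraction as HOCl = 1/(1 + 2.754) = 0.2664.
(a) Free chlorine required for 0.91 ppm HOCl: 0.91 / 0.2664 = 3.416 ppm.
(a) FC to add: 3.416 − 0.7 = 2.716 mg/L as Cl₂.
(a) Cl₂ equivalent: 2.716 mg/L × 685,000 L = 1861 g.
(a) Product at 56.0% available Cl: 1861 / 0.56 = 3323 g.

(b) Volume: 1220 m³ = 1,220,000 L.
(b) Hardness to add: (266 − 117) = 149 mg/L as CaCO₃ × 1,220,000 L = 181,800 g as CaCO₃.
(b) Moles of Ca²⁺ (1 mol Ca²⁺ ≡ 1 mol CaCO₃): 181,800 / 100.1 g/mol = 1816 mol.
(b) Mass of CaCl₂: 1816 × 111 = 201,600 g.

(a) 3.32 kg; (b) 202 kg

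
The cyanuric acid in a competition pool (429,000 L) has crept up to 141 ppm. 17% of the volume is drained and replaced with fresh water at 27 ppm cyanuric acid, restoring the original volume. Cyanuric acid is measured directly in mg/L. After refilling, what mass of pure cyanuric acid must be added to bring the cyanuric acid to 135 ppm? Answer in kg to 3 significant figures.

After draining 17% and refilling: 141 × 0.83 + 27 × 0.17 = 121.62 ppm.
Deficit to target: 135 − 121.62 = 13.38 mg/L.
Mass: 13.38 mg/L × 429,000 L = 5740 g cyanuric acid.

5.74 kg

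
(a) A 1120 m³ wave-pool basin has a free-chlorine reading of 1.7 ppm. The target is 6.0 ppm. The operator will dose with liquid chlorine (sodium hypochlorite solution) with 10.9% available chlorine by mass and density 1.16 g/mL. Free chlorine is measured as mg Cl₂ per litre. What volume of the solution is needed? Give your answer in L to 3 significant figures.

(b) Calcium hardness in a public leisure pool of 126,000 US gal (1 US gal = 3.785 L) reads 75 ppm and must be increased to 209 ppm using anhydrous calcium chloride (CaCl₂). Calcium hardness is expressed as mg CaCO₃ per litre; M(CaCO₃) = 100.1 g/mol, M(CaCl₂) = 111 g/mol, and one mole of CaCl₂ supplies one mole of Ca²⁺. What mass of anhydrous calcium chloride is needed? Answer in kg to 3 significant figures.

(a) 38.1 L; (b) 70.9 kg

(a) Volume: 1120 m³ = 1,120,000 L.
(a) Chlorine deficit: 6.0 − 1.7 = 4.3 ppm = 4.3 mg/L as Cl₂.
(a) Cl₂ equivalent needed: 4.3 mg/L × 1,120,000 L = 4,816,000 mg = 4816 g.
(a) Product at 10.9% available chlorine: 4816 / 0.109 = 44,180 g.
(a) Volume at density 1.16 g/mL: 44,180 g ÷ 1.16 g/mL = 38,090 mL.

(b) Volume: 126,000 US gal × 3.785 L/gal = 476,910 L.
(b) Hardness to add: (209 − 75) = 134 mg/L as CaCO₃ × 476,910 L = 63,910 g as CaCO₃.
(b) Moles of Ca²⁺ (1 mol Ca²⁺ ≡ 1 mol CaCO₃): 63,910 / 100.1 g/mol = 638.4 mol.
(b) Mass of CaCl₂: 638.4 × 111 = 70,860 g.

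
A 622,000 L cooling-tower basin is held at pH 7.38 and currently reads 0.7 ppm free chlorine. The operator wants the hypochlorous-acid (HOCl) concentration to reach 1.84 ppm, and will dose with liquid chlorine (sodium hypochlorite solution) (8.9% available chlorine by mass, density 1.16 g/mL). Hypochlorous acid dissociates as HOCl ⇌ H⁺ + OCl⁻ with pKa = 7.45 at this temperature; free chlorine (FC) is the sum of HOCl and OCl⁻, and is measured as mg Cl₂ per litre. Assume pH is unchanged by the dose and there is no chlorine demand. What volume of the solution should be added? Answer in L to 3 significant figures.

16.3 L

[OCl⁻]/[HOCl] = 10^(pH − pKa) = 10^(7.38 − 7.45) = 0.8511; fraction as HOCl = 1/(1 + 0.8511) = 0.5402.
Free chlorine required for 1.84 ppm HOCl: 1.84 / 0.5402 = 3.406 ppm.
FC to add: 3.406 − 0.7 = 2.706 mg/L as Cl₂.
Cl₂ equivalent: 2.706 mg/L × 622,000 L = 1683 g.
Product at 8.9% available Cl: 1683 / 0.089 = 18,910 g.
Volume: 18,910 g ÷ 1.16 g/mL = 16,300 mL.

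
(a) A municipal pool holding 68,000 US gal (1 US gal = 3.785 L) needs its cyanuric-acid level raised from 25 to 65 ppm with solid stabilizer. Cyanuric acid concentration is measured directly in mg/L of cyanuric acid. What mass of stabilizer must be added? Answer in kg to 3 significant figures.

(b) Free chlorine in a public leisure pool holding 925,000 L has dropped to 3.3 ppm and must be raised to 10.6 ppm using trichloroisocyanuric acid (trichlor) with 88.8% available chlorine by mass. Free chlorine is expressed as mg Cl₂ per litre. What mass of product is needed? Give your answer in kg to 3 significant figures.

(a) 10.3 kg; (b) 7.60 kg

(a) Volume: 68,000 US gal × 3.785 L/gal = 257,380 L.
(a) CYA to add: (65 − 25) = 40 mg/L × 257,380 L = 10,300 g cyanuric acid.

(b) Chlorine deficit: 10.6 − 3.3 = 7.3 ppm = 7.3 mg/L as Cl₂.
(b) Cl₂ equivalent needed: 7.3 mg/L × 925,000 L = 6,752,000 mg = 6752 g.
(b) Product at 88.8% available chlorine: 6752 / 0.888 = 7604 g.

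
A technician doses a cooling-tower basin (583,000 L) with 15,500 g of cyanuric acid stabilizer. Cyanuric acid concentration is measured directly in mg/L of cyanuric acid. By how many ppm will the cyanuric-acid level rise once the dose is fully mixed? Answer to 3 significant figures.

26.6 ppm

Rise: 15,500 g / 583,000 L × 1000 = 26.59 mg/L.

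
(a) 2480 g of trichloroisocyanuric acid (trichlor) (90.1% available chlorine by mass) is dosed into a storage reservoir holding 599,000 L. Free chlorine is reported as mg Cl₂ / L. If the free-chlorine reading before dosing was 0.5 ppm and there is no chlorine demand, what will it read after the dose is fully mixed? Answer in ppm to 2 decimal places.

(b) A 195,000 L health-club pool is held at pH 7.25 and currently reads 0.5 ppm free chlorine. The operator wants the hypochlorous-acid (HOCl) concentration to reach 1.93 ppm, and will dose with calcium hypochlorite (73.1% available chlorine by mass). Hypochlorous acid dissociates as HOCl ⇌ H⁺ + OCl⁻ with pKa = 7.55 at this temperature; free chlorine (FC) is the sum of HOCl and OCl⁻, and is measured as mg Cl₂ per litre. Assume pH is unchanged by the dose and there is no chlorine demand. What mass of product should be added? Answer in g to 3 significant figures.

(a) 4.23 ppm; (b) 639 g

(a) Available chlorine delivered: 2480 g × 0.901 = 2234 g as Cl₂.
(a) Concentration rise: 2234 g / 599,000 L = 3.73 mg/L = 3.73 ppm.
(a) Final FC: 0.5 + 3.73 = 4.23 ppm.

(b) [OCl⁻]/[HOCl] = 10^(pH − pKa) = 10^(7.25 − 7.55) = 0.5012; fraction as HOCl = 1/(1 + 0.5012) = 0.6661.
(b) Free chlorine required for 1.93 ppm HOCl: 1.93 / 0.6661 = 2.897 ppm.
(b) FC to add: 2.897 − 0.5 = 2.397 mg/L as Cl₂.
(b) Cl₂ equivalent: 2.397 mg/L × 195,000 L = 467.5 g.
(b) Product at 73.1% available Cl: 467.5 / 0.731 = 639.5 g.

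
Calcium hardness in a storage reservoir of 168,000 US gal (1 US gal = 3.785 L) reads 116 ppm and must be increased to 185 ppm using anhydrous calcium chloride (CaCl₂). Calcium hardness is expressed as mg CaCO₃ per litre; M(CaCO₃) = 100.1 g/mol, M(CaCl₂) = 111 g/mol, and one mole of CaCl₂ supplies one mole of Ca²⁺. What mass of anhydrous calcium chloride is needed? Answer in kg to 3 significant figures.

48.7 kg

Volume: 168,000 US gal × 3.785 L/gal = 635,880 L.
Hardness to add: (185 − 116) = 69 mg/L as CaCO₃ × 635,880 L = 43,880 g as CaCO₃.
Moles of Ca²⁺ (1 mol Ca²⁺ ≡ 1 mol CaCO₃): 43,880 / 100.1 g/mol = 438.3 mol.
Mass of CaCl₂: 438.3 × 111 = 48,650 g.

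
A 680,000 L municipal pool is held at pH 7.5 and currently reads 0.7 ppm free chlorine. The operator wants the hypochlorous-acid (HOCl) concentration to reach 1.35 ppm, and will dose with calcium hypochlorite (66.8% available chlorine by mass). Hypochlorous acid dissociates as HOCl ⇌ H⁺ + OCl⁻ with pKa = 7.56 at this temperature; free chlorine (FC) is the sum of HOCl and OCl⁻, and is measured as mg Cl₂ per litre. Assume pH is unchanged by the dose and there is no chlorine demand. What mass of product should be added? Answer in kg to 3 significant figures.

1.86 kg

[OCl⁻]/[HOCl] = 10^(pH − pKa) = 10^(7.5 − 7.56) = 0.871; fraction as HOCl = 1/(1 + 0.871) = 0.5345.
Free chlorine required for 1.35 ppm HOCl: 1.35 / 0.5345 = 2.526 ppm.
FC to add: 2.526 − 0.7 = 1.826 mg/L as Cl₂.
Cl₂ equivalent: 1.826 mg/L × 680,000 L = 1242 g.
Product at 66.8% available Cl: 1242 / 0.668 = 1859 g.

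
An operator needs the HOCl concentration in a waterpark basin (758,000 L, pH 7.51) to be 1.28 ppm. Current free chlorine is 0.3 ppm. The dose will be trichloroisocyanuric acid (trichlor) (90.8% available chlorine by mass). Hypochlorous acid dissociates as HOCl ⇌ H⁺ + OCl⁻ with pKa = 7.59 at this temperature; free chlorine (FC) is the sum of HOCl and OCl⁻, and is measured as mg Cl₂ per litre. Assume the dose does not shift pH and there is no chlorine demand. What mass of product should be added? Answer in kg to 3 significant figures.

[OCl⁻]/[HOCl] = 10^(pH − pKa) = 10^(7.51 − 7.59) = 0.8318; fraction as HOCl = 1/(1 + 0.8318) = 0.5459.
Free chlorine required for 1.28 ppm HOCl: 1.28 / 0.5459 = 2.345 ppm.
FC to add: 2.345 − 0.3 = 2.045 mg/L as Cl₂.
Cl₂ equivalent: 2.045 mg/L × 758,000 L = 1550 g.
Product at 90.8% available Cl: 1550 / 0.908 = 1707 g.

1.71 kg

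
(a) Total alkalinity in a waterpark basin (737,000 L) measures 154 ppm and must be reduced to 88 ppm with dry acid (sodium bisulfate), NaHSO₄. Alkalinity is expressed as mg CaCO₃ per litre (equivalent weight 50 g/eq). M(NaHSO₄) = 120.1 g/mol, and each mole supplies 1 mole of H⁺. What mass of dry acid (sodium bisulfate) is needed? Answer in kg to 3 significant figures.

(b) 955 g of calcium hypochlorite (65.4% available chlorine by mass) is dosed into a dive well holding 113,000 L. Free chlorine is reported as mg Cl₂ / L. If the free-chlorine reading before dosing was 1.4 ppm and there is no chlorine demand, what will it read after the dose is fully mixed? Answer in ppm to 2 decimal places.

(a) 117 kg; (b) 6.93 ppm

(a) Alkalinity to neutralize: (154 − 88) = 66 mg/L as CaCO₃ × 737,000 L = 48,640 g as CaCO₃.
(a) Equivalents of H⁺ required: 48,640 ÷ 50 g/eq = 972.8 eq = 972.8 mol NaHSO₄.
(a) Mass of NaHSO₄: 972.8 × 120.1 = 116,800 g.

(b) Available chlorine delivered: 955 g × 0.654 = 624.6 g as Cl₂.
(b) Concentration rise: 624.6 g / 113,000 L = 5.527 mg/L = 5.53 ppm.
(b) Final FC: 1.4 + 5.53 = 6.93 ppm.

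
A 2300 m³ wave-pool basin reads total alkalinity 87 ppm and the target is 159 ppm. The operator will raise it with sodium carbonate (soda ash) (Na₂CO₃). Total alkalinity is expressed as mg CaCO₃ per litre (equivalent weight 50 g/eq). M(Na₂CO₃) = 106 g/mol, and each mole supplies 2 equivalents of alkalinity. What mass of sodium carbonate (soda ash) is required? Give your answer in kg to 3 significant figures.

176 kg

Volume: 2300 m³ = 2,300,000 L.
Alkalinity to add: (159 − 87) = 72 mg/L as CaCO₃ × 2,300,000 L = 165,600 g as CaCO₃.
Equivalents: 165,600 g ÷ 50 g/eq = 3312 eq.
Each mole of Na₂CO₃ supplies 2 eq, so 3312 / 2 = 1656 mol.
Mass: 1656 mol × 106 g/mol = 175,500 g.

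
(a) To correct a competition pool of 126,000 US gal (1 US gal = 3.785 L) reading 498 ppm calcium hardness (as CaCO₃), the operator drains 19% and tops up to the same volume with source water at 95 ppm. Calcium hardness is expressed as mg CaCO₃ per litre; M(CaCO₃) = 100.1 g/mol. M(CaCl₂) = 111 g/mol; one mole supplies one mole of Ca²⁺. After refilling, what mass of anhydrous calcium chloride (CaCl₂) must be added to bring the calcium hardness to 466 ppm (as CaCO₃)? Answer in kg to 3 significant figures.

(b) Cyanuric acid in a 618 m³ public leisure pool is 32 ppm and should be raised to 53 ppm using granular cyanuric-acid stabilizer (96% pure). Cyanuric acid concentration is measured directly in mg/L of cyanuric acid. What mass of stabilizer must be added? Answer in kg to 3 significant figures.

(a) 23.6 kg; (b) 13.5 kg

(a) Volume: 126,000 US gal × 3.785 L/gal = 476,910 L.
(a) After draining 19% and refilling: 498 × 0.81 + 95 × 0.19 = 421.43 ppm.
(a) Deficit to target: 466 − 421.43 = 44.57 mg/L.
(a) As CaCO₃: 44.57 mg/L × 476,910 L = 21,260 g; ÷ 100.1 = 212.3 mol Ca²⁺.
(a) Mass: 212.3 × 111 = 23,570 g.

(b) Volume: 618 m³ = 618,000 L.
(b) CYA to add: (53 − 32) = 21 mg/L × 618,000 L = 12,980 g cyanuric acid.
(b) At 96% purity: 12,980 / 0.96 = 13,520 g product.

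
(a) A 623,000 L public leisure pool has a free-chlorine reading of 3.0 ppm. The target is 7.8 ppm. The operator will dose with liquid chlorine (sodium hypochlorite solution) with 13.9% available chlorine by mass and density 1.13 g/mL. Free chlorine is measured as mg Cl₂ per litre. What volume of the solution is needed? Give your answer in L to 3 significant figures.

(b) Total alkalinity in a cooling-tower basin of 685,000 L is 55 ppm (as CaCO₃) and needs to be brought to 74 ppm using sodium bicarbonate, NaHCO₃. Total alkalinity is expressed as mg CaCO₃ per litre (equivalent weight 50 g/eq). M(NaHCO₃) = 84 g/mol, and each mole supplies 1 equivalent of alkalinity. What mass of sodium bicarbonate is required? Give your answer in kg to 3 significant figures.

(a) 19.0 L; (b) 21.9 kg

(a) Chlorine deficit: 7.8 − 3.0 = 4.8 ppm = 4.8 mg/L as Cl₂.
(a) Cl₂ equivalent needed: 4.8 mg/L × 623,000 L = 2,990,000 mg = 2990 g.
(a) Product at 13.9% available chlorine: 2990 / 0.139 = 21,510 g.
(a) Volume at density 1.13 g/mL: 21,510 g ÷ 1.13 g/mL = 19,040 mL.

(b) Alkalinity to add: (74 − 55) = 19 mg/L as CaCO₃ × 685,000 L = 13,020 g as CaCO₃.
(b) Equivalents: 13,020 g ÷ 50 g/eq = 260.3 eq.
(b) NaHCO₃ supplies 1 eq per mole → 260.3 mol.
(b) Mass: 260.3 mol × 84 g/mol = 21,870 g.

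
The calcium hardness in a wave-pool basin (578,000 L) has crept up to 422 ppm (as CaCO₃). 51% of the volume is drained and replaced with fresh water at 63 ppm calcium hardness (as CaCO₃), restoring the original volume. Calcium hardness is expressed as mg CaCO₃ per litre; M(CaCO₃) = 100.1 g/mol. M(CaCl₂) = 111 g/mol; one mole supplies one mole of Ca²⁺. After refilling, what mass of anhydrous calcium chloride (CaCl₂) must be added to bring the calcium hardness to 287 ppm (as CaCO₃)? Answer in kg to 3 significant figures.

After draining 51% and refilling: 422 × 0.49 + 63 × 0.51 = 238.91 ppm.
Deficit to target: 287 − 238.91 = 48.09 mg/L.
As CaCO₃: 48.09 mg/L × 578,000 L = 27,800 g; ÷ 100.1 = 277.7 mol Ca²⁺.
Mass: 277.7 × 111 = 30,820 g.

30.8 kg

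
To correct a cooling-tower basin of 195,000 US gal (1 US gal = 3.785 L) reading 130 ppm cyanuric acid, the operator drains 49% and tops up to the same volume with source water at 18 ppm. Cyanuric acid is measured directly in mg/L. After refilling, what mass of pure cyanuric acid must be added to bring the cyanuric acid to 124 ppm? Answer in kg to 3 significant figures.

36.1 kg

Volume: 195,000 US gal × 3.785 L/gal = 738,075 L.
After draining 49% and refilling: 130 × 0.51 + 18 × 0.49 = 75.12 ppm.
Deficit to target: 124 − 75.12 = 48.88 mg/L.
Mass: 48.88 mg/L × 738,075 L = 36,080 g cyanuric acid.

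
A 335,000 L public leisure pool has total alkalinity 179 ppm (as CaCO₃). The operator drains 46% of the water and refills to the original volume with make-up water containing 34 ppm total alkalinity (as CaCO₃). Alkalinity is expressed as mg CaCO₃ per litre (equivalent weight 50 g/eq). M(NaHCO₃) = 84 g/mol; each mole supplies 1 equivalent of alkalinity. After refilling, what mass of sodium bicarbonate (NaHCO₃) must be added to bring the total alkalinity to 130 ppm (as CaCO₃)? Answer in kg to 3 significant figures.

9.96 kg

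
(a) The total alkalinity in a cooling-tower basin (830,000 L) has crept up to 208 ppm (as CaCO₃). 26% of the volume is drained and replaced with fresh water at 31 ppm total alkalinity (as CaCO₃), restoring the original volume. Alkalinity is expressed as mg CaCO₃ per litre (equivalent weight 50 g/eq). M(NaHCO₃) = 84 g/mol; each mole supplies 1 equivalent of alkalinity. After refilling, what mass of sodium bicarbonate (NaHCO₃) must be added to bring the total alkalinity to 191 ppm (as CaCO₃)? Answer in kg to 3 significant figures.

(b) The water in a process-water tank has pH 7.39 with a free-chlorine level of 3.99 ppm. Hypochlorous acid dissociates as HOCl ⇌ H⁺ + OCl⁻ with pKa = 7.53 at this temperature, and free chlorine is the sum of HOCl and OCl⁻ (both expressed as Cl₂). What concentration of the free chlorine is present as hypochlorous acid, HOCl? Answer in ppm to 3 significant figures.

(a) 40.5 kg; (b) 2.31 ppm

(a) After draining 26% and refilling: 208 × 0.74 + 31 × 0.26 = 161.98 ppm.
(a) Deficit to target: 191 − 161.98 = 29.02 mg/L.
(a) As CaCO₃: 29.02 mg/L × 830,000 L = 24,090 g; ÷ 50 g/eq ÷ 1 = 481.7 mol NaHCO₃.
(a) Mass: 481.7 × 84 = 40,470 g.

(b) [OCl⁻]/[HOCl] = 10^(pH − pKa) = 10^(7.39 − 7.53) = 10^-0.14 = 0.7244.
(b) Fraction as HOCl = 1 / (1 + 0.7244) = 0.5799.
(b) HOCl = 0.5799 × 3.99 ppm = 2.314 ppm.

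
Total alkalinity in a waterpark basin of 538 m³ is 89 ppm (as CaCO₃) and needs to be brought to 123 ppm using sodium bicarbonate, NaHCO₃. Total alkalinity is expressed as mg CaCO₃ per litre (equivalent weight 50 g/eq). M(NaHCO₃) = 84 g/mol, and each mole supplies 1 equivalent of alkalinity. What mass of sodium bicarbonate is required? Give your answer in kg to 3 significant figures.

30.7 kg

Volume: 538 m³ = 538,000 L.
Alkalinity to add: (123 − 89) = 34 mg/L as CaCO₃ × 538,000 L = 18,290 g as CaCO₃.
Equivalents: 18,290 g ÷ 50 g/eq = 365.8 eq.
NaHCO₃ supplies 1 eq per mole → 365.8 mol.
Mass: 365.8 mol × 84 g/mol = 30,730 g.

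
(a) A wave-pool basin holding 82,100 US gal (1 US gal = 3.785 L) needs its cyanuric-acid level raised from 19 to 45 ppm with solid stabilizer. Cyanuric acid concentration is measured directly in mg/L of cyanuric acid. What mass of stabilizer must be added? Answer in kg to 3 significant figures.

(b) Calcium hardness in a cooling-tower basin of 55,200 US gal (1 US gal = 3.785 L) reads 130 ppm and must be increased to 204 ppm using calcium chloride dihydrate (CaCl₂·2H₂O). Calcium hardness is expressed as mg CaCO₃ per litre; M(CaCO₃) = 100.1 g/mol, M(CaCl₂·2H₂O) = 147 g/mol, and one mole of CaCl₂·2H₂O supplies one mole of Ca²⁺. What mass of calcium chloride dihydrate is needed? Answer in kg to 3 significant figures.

(a) Volume: 82,100 US gal × 3.785 L/gal = 310,748 L.
(a) CYA to add: (45 − 19) = 26 mg/L × 310,748 L = 8079 g cyanuric acid.

(b) Volume: 55,200 US gal × 3.785 L/gal = 208,932 L.
(b) Hardness to add: (204 − 130) = 74 mg/L as CaCO₃ × 208,932 L = 15,460 g as CaCO₃.
(b) Moles of Ca²⁺ (1 mol Ca²⁺ ≡ 1 mol CaCO₃): 15,460 / 100.1 g/mol = 154.5 mol.
(b) Mass of CaCl₂·2H₂O: 154.5 × 147 = 22,700 g.

(a) 8.08 kg; (b) 22.7 kg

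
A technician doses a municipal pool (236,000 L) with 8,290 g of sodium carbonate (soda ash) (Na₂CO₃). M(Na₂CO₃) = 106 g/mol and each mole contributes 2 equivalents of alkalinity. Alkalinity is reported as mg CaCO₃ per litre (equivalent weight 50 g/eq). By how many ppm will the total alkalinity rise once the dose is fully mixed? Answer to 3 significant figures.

Moles of Na₂CO₃: 8,290 g ÷ 106 g/mol = 78.21 mol → 156.4 eq of alkalinity.
As CaCO₃: 156.4 eq × 50 g/eq = 7821 g.
Rise: 7821 g / 236,000 L × 1000 = 33.14 mg/L.

33.1 ppm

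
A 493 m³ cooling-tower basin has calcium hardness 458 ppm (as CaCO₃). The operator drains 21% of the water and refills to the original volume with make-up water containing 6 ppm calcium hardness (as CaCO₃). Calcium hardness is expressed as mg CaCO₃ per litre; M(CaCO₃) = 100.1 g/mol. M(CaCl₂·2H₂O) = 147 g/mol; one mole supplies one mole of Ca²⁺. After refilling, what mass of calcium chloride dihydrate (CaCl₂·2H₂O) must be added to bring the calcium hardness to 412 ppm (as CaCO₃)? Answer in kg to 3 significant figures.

35.4 kg

Volume: 493 m³ = 493,000 L.
After draining 21% and refilling: 458 × 0.79 + 6 × 0.21 = 363.08 ppm.
Deficit to target: 412 − 363.08 = 48.92 mg/L.
As CaCO₃: 48.92 mg/L × 493,000 L = 24,120 g; ÷ 100.1 = 240.9 mol Ca²⁺.
Mass: 240.9 × 147 = 35,420 g.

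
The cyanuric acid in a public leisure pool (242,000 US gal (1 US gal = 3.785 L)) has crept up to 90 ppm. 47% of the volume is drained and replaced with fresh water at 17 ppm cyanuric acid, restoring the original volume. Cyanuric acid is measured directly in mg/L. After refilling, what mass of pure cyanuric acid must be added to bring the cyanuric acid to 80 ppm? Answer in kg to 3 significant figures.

22.3 kg

Volume: 242,000 US gal × 3.785 L/gal = 915,970 L.
After draining 47% and refilling: 90 × 0.53 + 17 × 0.47 = 55.69 ppm.
Deficit to target: 80 − 55.69 = 24.31 mg/L.
Mass: 24.31 mg/L × 915,970 L = 22,270 g cyanuric acid.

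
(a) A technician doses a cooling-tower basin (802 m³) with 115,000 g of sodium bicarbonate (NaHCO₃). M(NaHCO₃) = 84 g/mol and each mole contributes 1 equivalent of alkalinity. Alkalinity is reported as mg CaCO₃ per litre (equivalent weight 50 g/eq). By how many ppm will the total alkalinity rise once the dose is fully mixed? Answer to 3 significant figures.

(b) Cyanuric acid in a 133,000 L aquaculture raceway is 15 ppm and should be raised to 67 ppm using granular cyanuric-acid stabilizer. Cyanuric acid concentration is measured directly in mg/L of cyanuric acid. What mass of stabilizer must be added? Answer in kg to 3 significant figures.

(a) Volume: 802 m³ = 802,000 L.
(a) Moles of NaHCO₃: 115,000 g ÷ 84 g/mol = 1369 mol → 1369 eq of alkalinity.
(a) As CaCO₃: 1369 eq × 50 g/eq = 68,450 g.
(a) Rise: 68,450 g / 802,000 L × 1000 = 85.35 mg/L.

(b) CYA to add: (67 − 15) = 52 mg/L × 133,000 L = 6916 g cyanuric acid.

(a) 85.4 ppm; (b) 6.92 kg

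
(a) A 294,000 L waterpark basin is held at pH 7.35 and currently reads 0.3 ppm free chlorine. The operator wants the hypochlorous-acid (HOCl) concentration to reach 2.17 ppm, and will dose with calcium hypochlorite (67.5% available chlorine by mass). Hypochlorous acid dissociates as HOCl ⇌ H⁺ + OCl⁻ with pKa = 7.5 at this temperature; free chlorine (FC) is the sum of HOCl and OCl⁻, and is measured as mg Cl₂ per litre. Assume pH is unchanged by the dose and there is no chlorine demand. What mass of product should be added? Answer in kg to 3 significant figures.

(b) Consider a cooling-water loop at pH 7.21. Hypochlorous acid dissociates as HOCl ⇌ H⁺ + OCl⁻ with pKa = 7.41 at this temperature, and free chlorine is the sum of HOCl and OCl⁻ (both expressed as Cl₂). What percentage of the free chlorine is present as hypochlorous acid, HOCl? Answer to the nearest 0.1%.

(a) [OCl⁻]/[HOCl] = 10^(pH − pKa) = 10^(7.35 − 7.5) = 0.7079; fraction as HOCl = 1/(1 + 0.7079) = 0.5855.
(a) Free chlorine required for 2.17 ppm HOCl: 2.17 / 0.5855 = 3.706 ppm.
(a) FC to add: 3.706 − 0.3 = 3.406 mg/L as Cl₂.
(a) Cl₂ equivalent: 3.406 mg/L × 294,000 L = 1001 g.
(a) Product at 67.5% available Cl: 1001 / 0.675 = 1484 g.

(b) [OCl⁻]/[HOCl] = 10^(pH − pKa) = 10^(7.21 − 7.41) = 10^-0.20 = 0.631.
(b) Fraction as HOCl = 1 / (1 + 0.631) = 0.6131.

(a) 1.48 kg; (b) 61.3%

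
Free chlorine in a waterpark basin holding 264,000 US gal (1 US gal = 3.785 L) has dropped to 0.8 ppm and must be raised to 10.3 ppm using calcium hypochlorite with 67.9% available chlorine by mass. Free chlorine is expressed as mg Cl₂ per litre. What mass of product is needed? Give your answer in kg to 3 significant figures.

14.0 kg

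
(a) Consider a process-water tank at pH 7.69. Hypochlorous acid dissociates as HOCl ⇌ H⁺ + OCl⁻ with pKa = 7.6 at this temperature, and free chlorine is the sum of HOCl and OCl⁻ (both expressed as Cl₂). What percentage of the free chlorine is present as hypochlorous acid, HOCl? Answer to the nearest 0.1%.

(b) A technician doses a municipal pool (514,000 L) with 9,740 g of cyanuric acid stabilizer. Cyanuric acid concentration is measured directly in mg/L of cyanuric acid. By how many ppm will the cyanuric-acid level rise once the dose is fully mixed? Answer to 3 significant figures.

(a) 44.8%; (b) 18.9 ppm

(a) [OCl⁻]/[HOCl] = 10^(pH − pKa) = 10^(7.69 − 7.6) = 10^0.09 = 1.23.
(a) Fraction as HOCl = 1 / (1 + 1.23) = 0.4484.

(b) Rise: 9,740 g / 514,000 L × 1000 = 18.95 mg/L.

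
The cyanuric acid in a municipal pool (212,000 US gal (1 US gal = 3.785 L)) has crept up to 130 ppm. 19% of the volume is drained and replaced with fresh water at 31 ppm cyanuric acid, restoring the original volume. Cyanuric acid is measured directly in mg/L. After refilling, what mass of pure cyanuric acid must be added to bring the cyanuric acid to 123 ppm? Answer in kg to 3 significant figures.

9.48 kg

Volume: 212,000 US gal × 3.785 L/gal = 802,420 L.
After draining 19% and refilling: 130 × 0.81 + 31 × 0.19 = 111.19 ppm.
Deficit to target: 123 − 111.19 = 11.81 mg/L.
Mass: 11.81 mg/L × 802,420 L = 9477 g cyanuric acid.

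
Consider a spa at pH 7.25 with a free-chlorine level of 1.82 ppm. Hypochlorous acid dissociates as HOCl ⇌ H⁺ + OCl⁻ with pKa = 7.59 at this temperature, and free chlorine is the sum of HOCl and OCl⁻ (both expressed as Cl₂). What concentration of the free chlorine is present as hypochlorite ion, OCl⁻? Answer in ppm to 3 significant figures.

[OCl⁻]/[HOCl] = 10^(pH − pKa) = 10^(7.25 − 7.59) = 10^-0.34 = 0.4571.
Fraction as HOCl = 1 / (1 + 0.4571) = 0.6863.
OCl⁻ = (1 − 0.6863) × 1.82 ppm = 0.5709 ppm.

0.571 ppm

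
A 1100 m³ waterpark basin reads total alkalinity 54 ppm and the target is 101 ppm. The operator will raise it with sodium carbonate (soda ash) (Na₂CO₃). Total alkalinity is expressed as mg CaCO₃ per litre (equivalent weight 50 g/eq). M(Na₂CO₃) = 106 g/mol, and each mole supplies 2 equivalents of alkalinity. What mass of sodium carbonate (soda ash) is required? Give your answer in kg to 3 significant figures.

54.8 kg

Volume: 1100 m³ = 1,100,000 L.
Alkalinity to add: (101 − 54) = 47 mg/L as CaCO₃ × 1,100,000 L = 51,700 g as CaCO₃.
Equivalents: 51,700 g ÷ 50 g/eq = 1034 eq.
Each mole of Na₂CO₃ supplies 2 eq, so 1034 / 2 = 517 mol.
Mass: 517 mol × 106 g/mol = 54,800 g.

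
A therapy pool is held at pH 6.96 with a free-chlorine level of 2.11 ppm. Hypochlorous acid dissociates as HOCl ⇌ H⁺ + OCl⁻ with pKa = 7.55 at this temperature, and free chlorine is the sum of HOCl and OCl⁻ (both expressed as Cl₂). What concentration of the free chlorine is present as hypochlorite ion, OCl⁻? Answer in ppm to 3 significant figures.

[OCl⁻]/[HOCl] = 10^(pH − pKa) = 10^(6.96 − 7.55) = 10^-0.59 = 0.257.
Fraction as HOCl = 1 / (1 + 0.257) = 0.7955.
OCl⁻ = (1 − 0.7955) × 2.11 ppm = 0.4315 ppm.

0.431 ppm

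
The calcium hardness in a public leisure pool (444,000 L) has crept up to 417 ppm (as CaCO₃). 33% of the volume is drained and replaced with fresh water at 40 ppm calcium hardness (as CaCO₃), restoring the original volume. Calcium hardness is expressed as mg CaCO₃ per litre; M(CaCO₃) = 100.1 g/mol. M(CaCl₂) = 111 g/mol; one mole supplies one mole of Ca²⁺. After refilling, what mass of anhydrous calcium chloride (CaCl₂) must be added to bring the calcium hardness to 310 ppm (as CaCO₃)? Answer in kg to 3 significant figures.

8.57 kg

After draining 33% and refilling: 417 × 0.67 + 40 × 0.33 = 292.59 ppm.
Deficit to target: 310 − 292.59 = 17.41 mg/L.
As CaCO₃: 17.41 mg/L × 444,000 L = 7730 g; ÷ 100.1 = 77.22 mol Ca²⁺.
Mass: 77.22 × 111 = 8572 g.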